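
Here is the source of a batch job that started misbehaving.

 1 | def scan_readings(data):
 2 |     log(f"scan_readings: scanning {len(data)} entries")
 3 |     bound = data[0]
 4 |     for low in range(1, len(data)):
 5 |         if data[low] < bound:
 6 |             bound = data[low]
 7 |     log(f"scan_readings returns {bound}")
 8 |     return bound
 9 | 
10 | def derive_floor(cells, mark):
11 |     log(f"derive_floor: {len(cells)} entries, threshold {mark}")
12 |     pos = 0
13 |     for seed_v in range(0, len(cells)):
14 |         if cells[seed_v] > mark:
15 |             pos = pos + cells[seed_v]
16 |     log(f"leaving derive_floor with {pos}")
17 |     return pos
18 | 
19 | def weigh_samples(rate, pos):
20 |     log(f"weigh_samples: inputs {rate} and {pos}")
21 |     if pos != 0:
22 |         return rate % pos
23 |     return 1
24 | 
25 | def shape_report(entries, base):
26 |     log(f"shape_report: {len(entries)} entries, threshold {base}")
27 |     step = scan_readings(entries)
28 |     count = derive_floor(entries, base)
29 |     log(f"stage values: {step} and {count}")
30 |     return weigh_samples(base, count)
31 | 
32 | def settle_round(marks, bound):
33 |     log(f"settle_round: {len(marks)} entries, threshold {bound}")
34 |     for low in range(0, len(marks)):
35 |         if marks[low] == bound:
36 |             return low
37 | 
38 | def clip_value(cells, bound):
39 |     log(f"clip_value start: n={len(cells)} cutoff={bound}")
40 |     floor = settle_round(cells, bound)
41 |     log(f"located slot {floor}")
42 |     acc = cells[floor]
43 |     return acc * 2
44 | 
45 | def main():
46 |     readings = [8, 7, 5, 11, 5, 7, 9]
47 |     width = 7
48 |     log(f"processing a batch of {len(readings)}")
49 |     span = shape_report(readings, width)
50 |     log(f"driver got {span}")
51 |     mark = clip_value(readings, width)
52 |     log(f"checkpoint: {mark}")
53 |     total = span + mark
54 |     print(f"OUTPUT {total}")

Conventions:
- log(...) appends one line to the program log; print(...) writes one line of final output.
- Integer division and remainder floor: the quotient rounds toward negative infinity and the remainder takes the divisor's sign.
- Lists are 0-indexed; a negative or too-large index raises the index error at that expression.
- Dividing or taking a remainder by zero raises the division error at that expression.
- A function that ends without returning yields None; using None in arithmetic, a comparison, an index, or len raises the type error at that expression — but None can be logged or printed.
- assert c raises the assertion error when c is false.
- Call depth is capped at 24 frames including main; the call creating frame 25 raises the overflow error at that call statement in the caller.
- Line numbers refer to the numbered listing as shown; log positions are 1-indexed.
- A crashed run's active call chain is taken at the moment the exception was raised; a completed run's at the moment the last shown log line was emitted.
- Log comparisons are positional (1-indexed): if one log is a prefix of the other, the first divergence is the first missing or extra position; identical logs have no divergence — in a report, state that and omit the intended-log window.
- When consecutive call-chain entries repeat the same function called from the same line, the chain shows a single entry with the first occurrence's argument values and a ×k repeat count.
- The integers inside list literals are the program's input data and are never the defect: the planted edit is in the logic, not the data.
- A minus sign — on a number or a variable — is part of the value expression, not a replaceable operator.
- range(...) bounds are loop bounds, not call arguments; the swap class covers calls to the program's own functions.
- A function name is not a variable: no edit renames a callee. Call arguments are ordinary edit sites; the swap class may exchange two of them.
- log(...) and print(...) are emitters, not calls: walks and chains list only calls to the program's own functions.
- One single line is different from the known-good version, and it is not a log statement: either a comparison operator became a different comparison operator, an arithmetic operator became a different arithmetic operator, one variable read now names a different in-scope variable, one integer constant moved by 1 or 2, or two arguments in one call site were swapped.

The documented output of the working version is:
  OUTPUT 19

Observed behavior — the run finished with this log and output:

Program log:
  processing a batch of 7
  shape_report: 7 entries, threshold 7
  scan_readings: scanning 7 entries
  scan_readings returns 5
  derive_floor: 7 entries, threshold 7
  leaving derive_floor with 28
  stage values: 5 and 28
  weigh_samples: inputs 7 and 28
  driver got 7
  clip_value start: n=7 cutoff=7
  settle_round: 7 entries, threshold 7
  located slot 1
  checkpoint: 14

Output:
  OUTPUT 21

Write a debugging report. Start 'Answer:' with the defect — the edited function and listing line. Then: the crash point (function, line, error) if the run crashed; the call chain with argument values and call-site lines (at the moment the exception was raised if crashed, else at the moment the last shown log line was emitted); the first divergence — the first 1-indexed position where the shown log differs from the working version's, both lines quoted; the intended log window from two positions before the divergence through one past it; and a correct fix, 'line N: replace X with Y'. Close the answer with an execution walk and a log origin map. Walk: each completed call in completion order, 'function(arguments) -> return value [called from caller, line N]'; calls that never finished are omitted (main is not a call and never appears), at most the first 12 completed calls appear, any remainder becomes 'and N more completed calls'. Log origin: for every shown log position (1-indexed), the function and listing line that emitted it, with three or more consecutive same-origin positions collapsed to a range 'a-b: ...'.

Answer: the defect is in shape_report at line 30.
The tell: The earliest visible damage is log position 8 — 'weigh_samples: inputs 7 and 28' rather than the intended 'weigh_samples: inputs 5 and 28'.
Call chain: main.
First divergence: position 8 — shown 'weigh_samples: inputs 7 and 28', intended 'weigh_samples: inputs 5 and 28'.
Intended log window:
  6: leaving derive_floor with 28
  7: stage values: 5 and 28
  8: weigh_samples: inputs 5 and 28
  9: driver got 5
Execution walk:
  scan_readings([8, 7, 5, 11, 5, 7, 9]) -> 5  [called from shape_report, line 27]
  derive_floor([8, 7, 5, 11, 5, 7, 9], 7) -> 28  [called from shape_report, line 28]
  weigh_samples(7, 28) -> 7  [called from shape_report, line 30]
  shape_report([8, 7, 5, 11, 5, 7, 9], 7) -> 7  [called from main, line 49]
  settle_round([8, 7, 5, 11, 5, 7, 9], 7) -> 1  [called from clip_value, line 40]
  clip_value([8, 7, 5, 11, 5, 7, 9], 7) -> 14  [called from main, line 51]
Origin of each log line:
  1 — main, line 48
  2 — shape_report, line 26
  3 — scan_readings, line 2
  4 — scan_readings, line 7
  5 — derive_floor, line 11
  6 — derive_floor, line 16
  7 — shape_report, line 29
  8 — weigh_samples, line 20
  9 — main, line 50
  10 — clip_value, line 39
  11 — settle_round, line 33
  12 — clip_value, line 41
  13 — main, line 52
A correct fix: line 30: replace `base` with `step`.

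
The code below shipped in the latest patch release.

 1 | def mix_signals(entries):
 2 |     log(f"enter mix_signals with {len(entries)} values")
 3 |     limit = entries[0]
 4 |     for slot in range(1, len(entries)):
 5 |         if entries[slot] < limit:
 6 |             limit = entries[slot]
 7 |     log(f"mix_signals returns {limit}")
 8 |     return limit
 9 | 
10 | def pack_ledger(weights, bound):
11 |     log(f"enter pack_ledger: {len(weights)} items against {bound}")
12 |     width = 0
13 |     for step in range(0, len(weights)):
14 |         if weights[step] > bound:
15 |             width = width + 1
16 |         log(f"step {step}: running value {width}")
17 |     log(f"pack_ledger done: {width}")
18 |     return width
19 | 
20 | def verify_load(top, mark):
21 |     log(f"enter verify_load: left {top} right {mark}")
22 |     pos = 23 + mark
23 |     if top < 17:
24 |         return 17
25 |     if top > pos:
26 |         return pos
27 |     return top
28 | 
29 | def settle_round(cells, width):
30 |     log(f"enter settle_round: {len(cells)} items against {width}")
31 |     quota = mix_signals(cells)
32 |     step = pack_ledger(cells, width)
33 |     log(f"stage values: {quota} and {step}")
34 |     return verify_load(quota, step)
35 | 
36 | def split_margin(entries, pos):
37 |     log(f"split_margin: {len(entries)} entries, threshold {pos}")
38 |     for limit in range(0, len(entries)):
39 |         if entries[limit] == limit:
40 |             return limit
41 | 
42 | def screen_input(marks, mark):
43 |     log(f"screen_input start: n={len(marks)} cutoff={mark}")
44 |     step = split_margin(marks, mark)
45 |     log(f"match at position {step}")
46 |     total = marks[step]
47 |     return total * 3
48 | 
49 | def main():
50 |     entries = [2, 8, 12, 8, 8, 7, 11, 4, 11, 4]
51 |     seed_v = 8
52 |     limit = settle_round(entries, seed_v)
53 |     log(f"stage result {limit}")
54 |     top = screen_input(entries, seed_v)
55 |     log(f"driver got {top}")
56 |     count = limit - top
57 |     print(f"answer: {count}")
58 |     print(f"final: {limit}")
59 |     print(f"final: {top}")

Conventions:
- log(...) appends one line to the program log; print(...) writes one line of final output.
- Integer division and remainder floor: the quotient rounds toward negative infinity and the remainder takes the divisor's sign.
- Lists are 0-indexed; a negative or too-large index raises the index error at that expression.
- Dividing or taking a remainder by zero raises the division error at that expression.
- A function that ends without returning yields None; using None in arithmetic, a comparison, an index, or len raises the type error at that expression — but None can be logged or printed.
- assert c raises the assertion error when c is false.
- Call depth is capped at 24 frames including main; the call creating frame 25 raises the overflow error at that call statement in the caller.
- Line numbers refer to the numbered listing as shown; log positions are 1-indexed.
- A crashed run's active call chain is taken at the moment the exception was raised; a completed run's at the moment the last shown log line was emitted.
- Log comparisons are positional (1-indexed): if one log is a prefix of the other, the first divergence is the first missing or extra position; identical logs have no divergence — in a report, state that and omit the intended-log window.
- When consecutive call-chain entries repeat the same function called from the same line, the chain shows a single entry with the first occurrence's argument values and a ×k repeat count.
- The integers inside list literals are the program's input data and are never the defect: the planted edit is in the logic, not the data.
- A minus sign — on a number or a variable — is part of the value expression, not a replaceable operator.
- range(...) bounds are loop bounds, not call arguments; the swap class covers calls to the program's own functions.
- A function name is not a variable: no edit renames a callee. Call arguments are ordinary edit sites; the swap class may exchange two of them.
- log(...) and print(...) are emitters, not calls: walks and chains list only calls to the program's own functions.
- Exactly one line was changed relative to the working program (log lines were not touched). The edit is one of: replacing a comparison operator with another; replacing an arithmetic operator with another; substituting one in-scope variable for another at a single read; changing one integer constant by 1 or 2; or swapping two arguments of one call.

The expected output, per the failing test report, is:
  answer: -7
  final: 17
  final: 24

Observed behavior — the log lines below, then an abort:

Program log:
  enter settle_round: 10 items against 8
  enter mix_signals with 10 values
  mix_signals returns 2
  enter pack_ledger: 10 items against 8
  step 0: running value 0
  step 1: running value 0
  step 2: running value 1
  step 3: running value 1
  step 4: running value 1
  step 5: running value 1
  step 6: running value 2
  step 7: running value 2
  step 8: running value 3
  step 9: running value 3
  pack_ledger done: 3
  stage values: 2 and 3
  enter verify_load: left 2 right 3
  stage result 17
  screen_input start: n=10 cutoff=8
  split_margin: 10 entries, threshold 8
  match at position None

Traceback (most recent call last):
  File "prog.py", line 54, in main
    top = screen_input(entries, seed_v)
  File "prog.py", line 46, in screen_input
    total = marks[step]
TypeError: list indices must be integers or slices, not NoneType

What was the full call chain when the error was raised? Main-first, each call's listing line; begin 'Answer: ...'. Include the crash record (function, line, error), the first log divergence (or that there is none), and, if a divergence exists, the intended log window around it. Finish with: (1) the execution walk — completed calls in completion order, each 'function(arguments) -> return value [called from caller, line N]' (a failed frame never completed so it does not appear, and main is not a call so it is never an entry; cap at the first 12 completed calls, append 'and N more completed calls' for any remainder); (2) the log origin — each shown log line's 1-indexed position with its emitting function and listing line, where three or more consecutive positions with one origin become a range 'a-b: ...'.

Answer: main -> screen_input (called at line 54).
Key fact: Everything matches until log position 21, which reads 'match at position None' in place of 'match at position 1'.
Crash: screen_input, line 46, TypeError.
First divergence: position 21 — the shown line 'match at position None' should read 'match at position 1'.
Intended log window:
  19: screen_input start: n=10 cutoff=8
  20: split_margin: 10 entries, threshold 8
  21: match at position 1
  22: driver got 24
Execution walk:
  mix_signals([2, 8, 12, 8, 8, 7, 11, 4, 11, 4]) -> 2  [called from settle_round, line 31]
  pack_ledger([2, 8, 12, 8, 8, 7, 11, 4, 11, 4], 8) -> 3  [called from settle_round, line 32]
  verify_load(2, 3) -> 17  [called from settle_round, line 34]
  settle_round([2, 8, 12, 8, 8, 7, 11, 4, 11, 4], 8) -> 17  [called from main, line 52]
  split_margin([2, 8, 12, 8, 8, 7, 11, 4, 11, 4], 8) -> None  [called from screen_input, line 44]
Log origins:
  1: from settle_round, line 30
  2: from mix_signals, line 2
  3: from mix_signals, line 7
  4: from pack_ledger, line 11
  5-14: from pack_ledger, line 16
  15: from pack_ledger, line 17
  16: from settle_round, line 33
  17: from verify_load, line 21
  18: from main, line 53
  19: from screen_input, line 43
  20: from split_margin, line 37
  21: from screen_input, line 45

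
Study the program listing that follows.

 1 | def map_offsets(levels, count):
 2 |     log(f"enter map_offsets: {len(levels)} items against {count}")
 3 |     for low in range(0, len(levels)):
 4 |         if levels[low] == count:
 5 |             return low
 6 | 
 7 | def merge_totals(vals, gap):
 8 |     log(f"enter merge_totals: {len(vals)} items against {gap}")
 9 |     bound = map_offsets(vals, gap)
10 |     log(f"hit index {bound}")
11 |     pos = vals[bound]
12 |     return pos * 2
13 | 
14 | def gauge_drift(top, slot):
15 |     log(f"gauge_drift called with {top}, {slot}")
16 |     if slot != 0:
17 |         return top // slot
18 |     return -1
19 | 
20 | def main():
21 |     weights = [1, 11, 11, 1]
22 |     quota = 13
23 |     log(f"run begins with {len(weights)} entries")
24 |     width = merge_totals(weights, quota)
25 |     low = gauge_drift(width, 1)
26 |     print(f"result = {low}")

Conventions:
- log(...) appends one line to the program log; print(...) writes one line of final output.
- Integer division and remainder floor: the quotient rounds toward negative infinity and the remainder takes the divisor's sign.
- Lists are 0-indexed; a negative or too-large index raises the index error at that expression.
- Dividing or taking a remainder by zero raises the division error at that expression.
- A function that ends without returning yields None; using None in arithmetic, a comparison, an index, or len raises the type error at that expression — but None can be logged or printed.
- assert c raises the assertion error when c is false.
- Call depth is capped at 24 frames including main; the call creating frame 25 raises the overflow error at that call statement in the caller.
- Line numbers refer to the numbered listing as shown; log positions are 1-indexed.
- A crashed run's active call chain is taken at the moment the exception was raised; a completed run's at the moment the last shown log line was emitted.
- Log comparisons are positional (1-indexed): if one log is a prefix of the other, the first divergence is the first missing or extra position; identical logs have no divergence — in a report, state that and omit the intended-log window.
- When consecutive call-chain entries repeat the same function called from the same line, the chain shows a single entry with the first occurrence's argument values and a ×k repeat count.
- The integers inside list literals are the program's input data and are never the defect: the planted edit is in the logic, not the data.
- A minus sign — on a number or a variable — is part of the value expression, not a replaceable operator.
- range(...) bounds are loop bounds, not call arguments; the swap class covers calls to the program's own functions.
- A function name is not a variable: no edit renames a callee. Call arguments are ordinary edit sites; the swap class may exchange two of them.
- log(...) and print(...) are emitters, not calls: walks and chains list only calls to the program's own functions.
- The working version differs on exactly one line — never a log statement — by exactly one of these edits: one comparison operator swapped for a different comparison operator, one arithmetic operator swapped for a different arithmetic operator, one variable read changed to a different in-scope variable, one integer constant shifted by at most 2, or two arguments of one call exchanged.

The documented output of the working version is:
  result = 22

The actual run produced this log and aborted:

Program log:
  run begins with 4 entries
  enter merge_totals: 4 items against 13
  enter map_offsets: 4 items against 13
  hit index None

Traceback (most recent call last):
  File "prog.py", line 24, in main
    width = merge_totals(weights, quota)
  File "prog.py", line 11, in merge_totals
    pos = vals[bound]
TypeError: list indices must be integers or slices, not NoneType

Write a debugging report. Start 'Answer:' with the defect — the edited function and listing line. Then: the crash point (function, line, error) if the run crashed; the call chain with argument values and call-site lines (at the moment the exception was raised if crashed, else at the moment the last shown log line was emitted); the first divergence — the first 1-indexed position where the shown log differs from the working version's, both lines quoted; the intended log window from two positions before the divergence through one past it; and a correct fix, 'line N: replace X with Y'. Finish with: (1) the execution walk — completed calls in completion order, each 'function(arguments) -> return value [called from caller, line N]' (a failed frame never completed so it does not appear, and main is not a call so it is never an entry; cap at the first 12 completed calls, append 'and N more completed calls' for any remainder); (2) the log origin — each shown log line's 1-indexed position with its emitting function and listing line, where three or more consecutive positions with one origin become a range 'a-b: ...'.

Answer: the defect is in main at line 22.
The tell: Everything matches until log position 2, which reads 'enter merge_totals: 4 items against 13' in place of 'enter merge_totals: 4 items against 11'.
Crash: merge_totals, line 11, TypeError.
Call chain: main -> merge_totals([1, 11, 11, 1], 13) (called at line 24).
First divergence: position 2; shown 'enter merge_totals: 4 items against 13' vs intended 'enter merge_totals: 4 items against 11'.
Intended log window:
  1: run begins with 4 entries
  2: enter merge_totals: 4 items against 11
  3: enter map_offsets: 4 items against 11
Execution walk:
  map_offsets([1, 11, 11, 1], 13) -> None  [called from merge_totals, line 9]
Log line origins:
  1: logged in main at line 23
  2: logged in merge_totals at line 8
  3: logged in map_offsets at line 2
  4: logged in merge_totals at line 10
A correct fix: line 22: replace `13` with `11`.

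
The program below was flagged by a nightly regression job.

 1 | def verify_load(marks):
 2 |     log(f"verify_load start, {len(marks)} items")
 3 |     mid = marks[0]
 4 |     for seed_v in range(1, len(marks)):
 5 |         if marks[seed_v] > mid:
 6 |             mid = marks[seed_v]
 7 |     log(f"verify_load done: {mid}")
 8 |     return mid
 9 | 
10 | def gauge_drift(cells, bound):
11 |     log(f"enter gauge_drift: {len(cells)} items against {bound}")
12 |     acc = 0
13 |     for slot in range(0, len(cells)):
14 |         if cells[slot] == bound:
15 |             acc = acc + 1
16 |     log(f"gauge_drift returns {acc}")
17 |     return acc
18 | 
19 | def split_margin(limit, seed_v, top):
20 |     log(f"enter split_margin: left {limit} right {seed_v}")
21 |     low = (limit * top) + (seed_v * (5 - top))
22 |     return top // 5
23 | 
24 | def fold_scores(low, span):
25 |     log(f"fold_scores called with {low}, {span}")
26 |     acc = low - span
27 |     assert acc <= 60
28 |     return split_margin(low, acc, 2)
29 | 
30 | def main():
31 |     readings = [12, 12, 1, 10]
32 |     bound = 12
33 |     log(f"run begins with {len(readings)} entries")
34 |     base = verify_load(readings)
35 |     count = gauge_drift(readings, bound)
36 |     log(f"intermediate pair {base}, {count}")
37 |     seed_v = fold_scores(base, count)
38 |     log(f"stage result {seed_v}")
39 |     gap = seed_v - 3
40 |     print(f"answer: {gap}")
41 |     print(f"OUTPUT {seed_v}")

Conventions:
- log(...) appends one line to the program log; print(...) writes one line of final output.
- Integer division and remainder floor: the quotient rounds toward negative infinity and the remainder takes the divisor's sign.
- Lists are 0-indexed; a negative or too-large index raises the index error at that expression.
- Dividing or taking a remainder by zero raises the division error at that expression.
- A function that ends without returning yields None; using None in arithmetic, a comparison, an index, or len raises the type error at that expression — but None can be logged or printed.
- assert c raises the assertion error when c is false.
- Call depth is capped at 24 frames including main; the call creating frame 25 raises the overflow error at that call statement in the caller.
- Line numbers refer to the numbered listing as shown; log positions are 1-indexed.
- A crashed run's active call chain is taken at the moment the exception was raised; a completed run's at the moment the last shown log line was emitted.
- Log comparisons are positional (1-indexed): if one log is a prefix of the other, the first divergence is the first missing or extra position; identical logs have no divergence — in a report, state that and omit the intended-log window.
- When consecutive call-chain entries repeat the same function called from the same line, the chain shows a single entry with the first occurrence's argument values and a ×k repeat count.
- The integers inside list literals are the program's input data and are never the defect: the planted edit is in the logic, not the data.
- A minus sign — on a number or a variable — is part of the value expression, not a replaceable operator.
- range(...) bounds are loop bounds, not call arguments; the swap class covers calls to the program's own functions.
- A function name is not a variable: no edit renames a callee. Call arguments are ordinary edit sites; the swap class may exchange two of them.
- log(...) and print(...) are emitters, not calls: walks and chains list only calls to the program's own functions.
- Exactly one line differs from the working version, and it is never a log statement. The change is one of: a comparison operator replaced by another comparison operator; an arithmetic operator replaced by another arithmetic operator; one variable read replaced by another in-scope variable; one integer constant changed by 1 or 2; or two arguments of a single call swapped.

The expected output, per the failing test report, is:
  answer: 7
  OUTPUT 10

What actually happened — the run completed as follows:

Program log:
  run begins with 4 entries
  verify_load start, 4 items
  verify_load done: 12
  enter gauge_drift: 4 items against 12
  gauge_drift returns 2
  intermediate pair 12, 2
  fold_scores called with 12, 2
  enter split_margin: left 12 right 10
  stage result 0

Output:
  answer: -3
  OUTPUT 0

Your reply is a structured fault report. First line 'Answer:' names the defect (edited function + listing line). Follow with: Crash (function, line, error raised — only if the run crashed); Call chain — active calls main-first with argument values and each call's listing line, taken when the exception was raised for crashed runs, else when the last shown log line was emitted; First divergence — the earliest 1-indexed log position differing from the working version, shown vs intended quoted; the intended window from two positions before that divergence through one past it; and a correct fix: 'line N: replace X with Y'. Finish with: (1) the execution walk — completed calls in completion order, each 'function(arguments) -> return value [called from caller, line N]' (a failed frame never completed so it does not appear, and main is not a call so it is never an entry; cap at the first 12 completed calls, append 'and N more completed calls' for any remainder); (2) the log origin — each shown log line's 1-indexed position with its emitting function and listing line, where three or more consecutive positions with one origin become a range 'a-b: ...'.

Answer: the defect is in split_margin at line 22.
Key fact: Log line 9 is where behavior first shows: 'stage result 0' appears instead of 'stage result 10'.
Call chain: main.
First divergence: position 9 — shown 'stage result 0', intended 'stage result 10'.
Intended log window:
  7: fold_scores called with 12, 2
  8: enter split_margin: left 12 right 10
  9: stage result 10
Execution walk:
  verify_load([12, 12, 1, 10]) -> 12  [called from main, line 34]
  gauge_drift([12, 12, 1, 10], 12) -> 2  [called from main, line 35]
  split_margin(12, 10, 2) -> 0  [called from fold_scores, line 28]
  fold_scores(12, 2) -> 0  [called from main, line 37]
Log line origins:
  1: emitted by main (line 33)
  2: emitted by verify_load (line 2)
  3: emitted by verify_load (line 7)
  4: emitted by gauge_drift (line 11)
  5: emitted by gauge_drift (line 16)
  6: emitted by main (line 36)
  7: emitted by fold_scores (line 25)
  8: emitted by split_margin (line 20)
  9: emitted by main (line 38)
A correct fix: line 22: replace `top` with `low`.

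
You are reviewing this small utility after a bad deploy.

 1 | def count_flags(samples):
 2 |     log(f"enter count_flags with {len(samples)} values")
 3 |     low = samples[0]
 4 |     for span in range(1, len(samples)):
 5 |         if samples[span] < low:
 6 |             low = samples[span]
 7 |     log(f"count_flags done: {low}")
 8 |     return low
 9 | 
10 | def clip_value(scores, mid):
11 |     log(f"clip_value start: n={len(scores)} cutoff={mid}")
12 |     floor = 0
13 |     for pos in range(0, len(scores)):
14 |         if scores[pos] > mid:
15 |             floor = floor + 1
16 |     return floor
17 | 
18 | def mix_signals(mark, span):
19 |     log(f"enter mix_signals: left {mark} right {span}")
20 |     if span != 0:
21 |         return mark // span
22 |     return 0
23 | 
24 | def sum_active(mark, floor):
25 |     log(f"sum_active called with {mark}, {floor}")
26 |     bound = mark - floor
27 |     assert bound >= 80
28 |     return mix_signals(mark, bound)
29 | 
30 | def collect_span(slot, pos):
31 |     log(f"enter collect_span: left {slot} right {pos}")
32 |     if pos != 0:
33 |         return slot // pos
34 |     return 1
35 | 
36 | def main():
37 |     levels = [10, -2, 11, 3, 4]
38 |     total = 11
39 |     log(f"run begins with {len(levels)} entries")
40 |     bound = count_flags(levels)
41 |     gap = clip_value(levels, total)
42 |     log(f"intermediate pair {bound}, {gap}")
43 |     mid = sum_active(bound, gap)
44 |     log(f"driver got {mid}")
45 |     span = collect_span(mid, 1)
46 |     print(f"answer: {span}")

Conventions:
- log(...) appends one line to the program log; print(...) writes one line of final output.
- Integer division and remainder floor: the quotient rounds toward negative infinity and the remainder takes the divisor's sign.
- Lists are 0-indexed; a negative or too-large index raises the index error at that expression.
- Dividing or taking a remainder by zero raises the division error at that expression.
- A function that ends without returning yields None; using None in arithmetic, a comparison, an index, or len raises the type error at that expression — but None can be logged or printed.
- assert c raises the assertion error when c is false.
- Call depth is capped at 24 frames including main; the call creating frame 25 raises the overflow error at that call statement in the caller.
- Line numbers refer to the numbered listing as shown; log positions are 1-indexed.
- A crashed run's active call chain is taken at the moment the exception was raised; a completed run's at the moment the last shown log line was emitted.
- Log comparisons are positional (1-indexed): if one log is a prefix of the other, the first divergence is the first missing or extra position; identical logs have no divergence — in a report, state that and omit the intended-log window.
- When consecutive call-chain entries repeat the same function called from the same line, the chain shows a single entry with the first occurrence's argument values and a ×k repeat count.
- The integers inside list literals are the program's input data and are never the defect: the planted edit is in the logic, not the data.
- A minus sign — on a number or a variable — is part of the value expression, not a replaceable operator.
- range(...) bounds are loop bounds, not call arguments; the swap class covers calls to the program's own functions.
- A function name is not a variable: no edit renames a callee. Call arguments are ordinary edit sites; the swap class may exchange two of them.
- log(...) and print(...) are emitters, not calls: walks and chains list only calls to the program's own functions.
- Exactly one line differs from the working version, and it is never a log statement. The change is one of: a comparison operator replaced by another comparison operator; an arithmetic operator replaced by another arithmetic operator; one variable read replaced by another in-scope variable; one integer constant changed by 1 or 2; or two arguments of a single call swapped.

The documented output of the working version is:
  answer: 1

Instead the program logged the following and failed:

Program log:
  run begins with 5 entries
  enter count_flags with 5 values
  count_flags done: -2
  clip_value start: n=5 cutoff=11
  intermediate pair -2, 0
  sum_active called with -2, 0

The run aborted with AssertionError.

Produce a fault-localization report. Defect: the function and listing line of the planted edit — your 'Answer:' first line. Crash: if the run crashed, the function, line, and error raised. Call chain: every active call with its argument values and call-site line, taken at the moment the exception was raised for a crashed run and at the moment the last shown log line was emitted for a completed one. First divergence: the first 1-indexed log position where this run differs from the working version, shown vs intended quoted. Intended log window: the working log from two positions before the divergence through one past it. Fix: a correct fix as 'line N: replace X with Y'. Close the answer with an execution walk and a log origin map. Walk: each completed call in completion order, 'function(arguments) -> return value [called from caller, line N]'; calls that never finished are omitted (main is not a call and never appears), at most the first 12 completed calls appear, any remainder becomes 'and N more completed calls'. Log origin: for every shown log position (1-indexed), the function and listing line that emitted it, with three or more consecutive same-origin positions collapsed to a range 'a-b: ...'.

Answer: the defect is in sum_active at line 27.
Key observation: The shown log is a 6-line prefix of the intended one, whose next entry is 'enter mix_signals: left -2 right -2'.
Crash: sum_active, line 27, AssertionError.
Call chain: main -> sum_active(-2, 0) (called at line 43).
First divergence: position 7; the shown log stops at 6 lines while the working version next logs 'enter mix_signals: left -2 right -2'.
Intended log window:
  5: intermediate pair -2, 0
  6: sum_active called with -2, 0
  7: enter mix_signals: left -2 right -2
  8: driver got 1
Execution walk:
  count_flags([10, -2, 11, 3, 4]) -> -2  [called from main, line 40]
  clip_value([10, -2, 11, 3, 4], 11) -> 0  [called from main, line 41]
Origin of each log line:
  1: logged in main at line 39
  2: logged in count_flags at line 2
  3: logged in count_flags at line 7
  4: logged in clip_value at line 11
  5: logged in main at line 42
  6: logged in sum_active at line 25
A correct fix: line 27: replace `>=` with `<=`.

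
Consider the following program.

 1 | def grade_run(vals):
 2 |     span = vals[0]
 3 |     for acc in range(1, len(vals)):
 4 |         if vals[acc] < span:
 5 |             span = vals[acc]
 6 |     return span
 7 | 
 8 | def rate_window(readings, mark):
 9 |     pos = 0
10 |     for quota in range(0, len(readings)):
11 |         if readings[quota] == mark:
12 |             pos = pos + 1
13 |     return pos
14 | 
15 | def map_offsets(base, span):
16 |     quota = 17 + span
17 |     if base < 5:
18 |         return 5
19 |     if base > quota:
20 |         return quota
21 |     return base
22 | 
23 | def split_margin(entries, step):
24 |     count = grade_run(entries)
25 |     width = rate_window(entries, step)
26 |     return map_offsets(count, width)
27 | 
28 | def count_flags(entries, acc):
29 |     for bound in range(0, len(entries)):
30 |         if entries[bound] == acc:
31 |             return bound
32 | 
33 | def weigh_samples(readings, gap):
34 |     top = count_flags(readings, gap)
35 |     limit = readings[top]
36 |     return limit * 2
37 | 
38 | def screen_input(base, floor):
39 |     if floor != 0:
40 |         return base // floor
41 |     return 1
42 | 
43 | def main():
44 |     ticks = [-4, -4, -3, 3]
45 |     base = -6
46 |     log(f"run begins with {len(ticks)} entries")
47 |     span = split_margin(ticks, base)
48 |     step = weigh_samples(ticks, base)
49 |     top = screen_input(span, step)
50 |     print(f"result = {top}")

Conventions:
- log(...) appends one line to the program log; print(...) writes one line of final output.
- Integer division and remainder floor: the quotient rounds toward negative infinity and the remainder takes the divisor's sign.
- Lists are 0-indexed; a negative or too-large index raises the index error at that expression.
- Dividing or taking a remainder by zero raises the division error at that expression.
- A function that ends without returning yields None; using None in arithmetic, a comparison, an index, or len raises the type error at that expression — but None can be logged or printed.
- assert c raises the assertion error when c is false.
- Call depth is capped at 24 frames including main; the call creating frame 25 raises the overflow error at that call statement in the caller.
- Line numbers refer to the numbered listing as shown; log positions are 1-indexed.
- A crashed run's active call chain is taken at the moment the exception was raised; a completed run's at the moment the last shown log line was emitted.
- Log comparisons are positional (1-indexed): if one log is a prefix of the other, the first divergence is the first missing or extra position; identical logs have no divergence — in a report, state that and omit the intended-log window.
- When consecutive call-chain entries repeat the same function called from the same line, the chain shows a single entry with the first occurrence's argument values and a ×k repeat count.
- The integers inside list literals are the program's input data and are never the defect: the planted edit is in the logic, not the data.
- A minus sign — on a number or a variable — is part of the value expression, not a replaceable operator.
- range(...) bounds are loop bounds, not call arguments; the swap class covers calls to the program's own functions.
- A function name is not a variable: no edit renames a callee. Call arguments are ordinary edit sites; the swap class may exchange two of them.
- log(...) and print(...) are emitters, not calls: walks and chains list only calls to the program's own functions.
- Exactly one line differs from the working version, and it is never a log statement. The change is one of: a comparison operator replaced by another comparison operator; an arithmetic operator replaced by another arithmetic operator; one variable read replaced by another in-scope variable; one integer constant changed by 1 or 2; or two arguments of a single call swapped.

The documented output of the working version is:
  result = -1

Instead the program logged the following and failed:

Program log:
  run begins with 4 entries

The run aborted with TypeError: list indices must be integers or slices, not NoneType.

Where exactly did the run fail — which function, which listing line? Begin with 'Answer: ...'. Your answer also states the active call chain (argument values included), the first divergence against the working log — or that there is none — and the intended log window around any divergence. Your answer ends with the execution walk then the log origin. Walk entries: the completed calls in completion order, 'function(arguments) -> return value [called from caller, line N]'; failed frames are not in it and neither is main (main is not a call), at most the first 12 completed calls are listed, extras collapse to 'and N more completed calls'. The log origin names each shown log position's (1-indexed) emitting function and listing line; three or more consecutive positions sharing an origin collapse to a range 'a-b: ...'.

Answer: the error was raised in weigh_samples, line 35.
Key fact: Up to the failure, the log is exactly the working version's.
Call chain: main -> weigh_samples([-4, -4, -3, 3], -6) (called at line 48).
First divergence: none — the logs agree in full.
Execution walk:
  grade_run([-4, -4, -3, 3]) -> -4  [called from split_margin, line 24]
  rate_window([-4, -4, -3, 3], -6) -> 0  [called from split_margin, line 25]
  map_offsets(-4, 0) -> 5  [called from split_margin, line 26]
  split_margin([-4, -4, -3, 3], -6) -> 5  [called from main, line 47]
  count_flags([-4, -4, -3, 3], -6) -> None  [called from weigh_samples, line 34]
Log origins:
  1: logged in main at line 46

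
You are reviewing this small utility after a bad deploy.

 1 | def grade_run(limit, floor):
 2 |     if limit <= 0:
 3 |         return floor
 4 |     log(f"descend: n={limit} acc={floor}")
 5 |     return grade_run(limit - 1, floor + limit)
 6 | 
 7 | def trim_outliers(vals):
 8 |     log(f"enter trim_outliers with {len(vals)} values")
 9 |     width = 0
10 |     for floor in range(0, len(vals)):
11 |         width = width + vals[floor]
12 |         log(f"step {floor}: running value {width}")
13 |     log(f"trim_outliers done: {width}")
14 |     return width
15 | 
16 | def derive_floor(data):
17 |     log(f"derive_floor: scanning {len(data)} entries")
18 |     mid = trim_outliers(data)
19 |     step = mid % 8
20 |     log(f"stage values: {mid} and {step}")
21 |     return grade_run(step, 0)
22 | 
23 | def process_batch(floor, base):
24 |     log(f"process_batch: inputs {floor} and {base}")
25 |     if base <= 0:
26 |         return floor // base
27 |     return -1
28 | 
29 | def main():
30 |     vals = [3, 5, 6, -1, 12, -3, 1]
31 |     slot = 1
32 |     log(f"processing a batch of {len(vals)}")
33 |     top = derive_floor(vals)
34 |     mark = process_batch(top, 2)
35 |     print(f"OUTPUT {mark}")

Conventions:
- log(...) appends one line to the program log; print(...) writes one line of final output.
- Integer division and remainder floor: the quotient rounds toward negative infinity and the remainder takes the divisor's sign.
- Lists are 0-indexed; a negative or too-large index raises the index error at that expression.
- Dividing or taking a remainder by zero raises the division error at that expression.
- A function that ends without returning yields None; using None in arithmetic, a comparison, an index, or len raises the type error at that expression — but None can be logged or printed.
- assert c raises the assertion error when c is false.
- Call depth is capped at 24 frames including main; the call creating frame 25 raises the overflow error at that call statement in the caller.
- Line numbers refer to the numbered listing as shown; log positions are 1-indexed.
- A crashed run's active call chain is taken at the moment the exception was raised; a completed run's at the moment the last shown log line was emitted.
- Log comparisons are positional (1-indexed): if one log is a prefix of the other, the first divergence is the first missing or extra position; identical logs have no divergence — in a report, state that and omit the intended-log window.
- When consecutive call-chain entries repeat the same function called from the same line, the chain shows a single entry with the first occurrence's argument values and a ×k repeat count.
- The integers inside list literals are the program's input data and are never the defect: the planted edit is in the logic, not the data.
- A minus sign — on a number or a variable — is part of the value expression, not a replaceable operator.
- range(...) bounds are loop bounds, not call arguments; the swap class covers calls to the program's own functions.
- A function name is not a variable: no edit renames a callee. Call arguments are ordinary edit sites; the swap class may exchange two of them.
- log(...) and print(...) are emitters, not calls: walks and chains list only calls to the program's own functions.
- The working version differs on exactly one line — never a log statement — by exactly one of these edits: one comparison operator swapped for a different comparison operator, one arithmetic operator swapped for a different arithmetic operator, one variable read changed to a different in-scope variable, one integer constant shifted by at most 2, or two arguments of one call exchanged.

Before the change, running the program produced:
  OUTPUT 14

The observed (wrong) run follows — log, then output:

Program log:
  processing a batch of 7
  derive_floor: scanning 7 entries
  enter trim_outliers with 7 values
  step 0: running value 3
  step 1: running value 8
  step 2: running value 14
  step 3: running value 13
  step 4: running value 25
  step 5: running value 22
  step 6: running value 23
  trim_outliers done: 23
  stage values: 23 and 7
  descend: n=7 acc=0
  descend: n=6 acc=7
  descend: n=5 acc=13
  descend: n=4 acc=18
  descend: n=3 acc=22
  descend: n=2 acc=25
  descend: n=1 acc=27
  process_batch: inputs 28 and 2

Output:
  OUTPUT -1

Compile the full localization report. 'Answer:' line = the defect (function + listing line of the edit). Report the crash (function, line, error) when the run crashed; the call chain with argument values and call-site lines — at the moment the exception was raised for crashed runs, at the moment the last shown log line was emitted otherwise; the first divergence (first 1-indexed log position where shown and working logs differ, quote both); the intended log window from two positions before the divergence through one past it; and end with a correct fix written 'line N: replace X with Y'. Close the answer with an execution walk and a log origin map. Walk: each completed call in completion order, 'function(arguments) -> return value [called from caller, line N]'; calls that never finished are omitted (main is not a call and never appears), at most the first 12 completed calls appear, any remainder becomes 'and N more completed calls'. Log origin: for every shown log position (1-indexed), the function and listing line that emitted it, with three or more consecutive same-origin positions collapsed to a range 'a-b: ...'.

Answer: the defect is in process_batch at line 25.
Key observation: The two runs log identically and part ways only at the printed values.
Call chain: main -> process_batch(28, 2) (called at line 34).
First divergence: none — the logs agree in full.
Execution walk:
  trim_outliers([3, 5, 6, -1, 12, -3, 1]) -> 23  [called from derive_floor, line 18]
  grade_run(0, 28) -> 28  [called from grade_run, line 5]
  grade_run(1, 27) -> 28  [called from grade_run, line 5]
  grade_run(2, 25) -> 28  [called from grade_run, line 5]
  grade_run(3, 22) -> 28  [called from grade_run, line 5]
  grade_run(4, 18) -> 28  [called from grade_run, line 5]
  grade_run(5, 13) -> 28  [called from grade_run, line 5]
  grade_run(6, 7) -> 28  [called from grade_run, line 5]
  grade_run(7, 0) -> 28  [called from derive_floor, line 21]
  derive_floor([3, 5, 6, -1, 12, -3, 1]) -> 28  [called from main, line 33]
  process_batch(28, 2) -> -1  [called from main, line 34]
Log origins:
  1 — main, line 32
  2 — derive_floor, line 17
  3 — trim_outliers, line 8
  4-10 — trim_outliers, line 12
  11 — trim_outliers, line 13
  12 — derive_floor, line 20
  13-19 — grade_run, line 4
  20 — process_batch, line 24
A correct fix: line 25: replace `<=` with `!=`.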